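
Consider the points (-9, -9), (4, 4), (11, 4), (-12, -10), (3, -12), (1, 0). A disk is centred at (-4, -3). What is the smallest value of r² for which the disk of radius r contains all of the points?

The required radius is the distance from (-4, -3) to the farthest point.
Squared distances: 61, 113, 274, 113, 130, 34.
Maximum is 274, attained at (11, 4).

274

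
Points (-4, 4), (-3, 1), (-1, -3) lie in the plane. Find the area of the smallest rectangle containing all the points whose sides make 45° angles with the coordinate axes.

In coordinates u = x + y, v = x − y the rectangle is axis-aligned; the map (x,y)→(u,v) scales areas by 2.
u-values: 0, -2, -4; range = 0 − (-4) = 4.
v-values: -8, -4, 2; range = 2 − (-8) = 10.
Area = (4 × 10) / 2 = 20.

20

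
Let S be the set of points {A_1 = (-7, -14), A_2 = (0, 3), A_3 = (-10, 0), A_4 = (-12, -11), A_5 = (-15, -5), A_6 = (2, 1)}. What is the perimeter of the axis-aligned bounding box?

68

Width = max x − min x = 2 − (-15) = 17.
Height = max y − min y = 3 − (-14) = 17.
Perimeter = 2(17 + 17) = 68.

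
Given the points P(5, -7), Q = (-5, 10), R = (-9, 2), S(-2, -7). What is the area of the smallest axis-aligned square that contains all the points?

The bounding box has width 14 and height 17.
An axis-aligned square enclosing the set must have side ≥ max(width, height).
So the minimum side is max(14, 17) = 17.
Area = 17² = 289.

289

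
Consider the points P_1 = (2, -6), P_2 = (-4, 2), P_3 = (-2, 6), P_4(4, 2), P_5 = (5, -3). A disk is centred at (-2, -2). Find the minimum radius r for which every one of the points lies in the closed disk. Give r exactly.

8

The required radius is the distance from (-2, -2) to the farthest point.
Squared distances: 32, 20, 64, 52, 50.
Maximum is 64, attained at P_3.
r = √64 = 8.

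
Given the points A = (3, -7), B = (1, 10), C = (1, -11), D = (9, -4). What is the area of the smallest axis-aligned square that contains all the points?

The bounding box has width 8 and height 21.
An axis-aligned square enclosing the set must have side ≥ max(width, height).
So the minimum side is max(8, 21) = 21.
Area = 21² = 441.

441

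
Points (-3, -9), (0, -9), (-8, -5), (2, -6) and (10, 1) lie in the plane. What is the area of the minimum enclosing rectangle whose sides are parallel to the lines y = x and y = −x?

In coordinates u = x + y, v = x − y the rectangle is axis-aligned; the map (x,y)→(u,v) scales areas by 2.
u-values: -12, -9, -13, -4, 11; range = 11 − (-13) = 24.
v-values: 6, 9, -3, 8, 9; range = 9 − (-3) = 12.
Area = (24 × 12) / 2 = 144.

144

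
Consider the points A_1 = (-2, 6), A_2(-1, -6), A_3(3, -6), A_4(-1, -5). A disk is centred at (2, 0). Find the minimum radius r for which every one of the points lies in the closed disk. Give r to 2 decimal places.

7.21

The required radius is the distance from (2, 0) to the farthest point.
Squared distances: 52, 45, 37, 34.
Maximum is 52, attained at A_1.
r = √52 ≈ 7.21.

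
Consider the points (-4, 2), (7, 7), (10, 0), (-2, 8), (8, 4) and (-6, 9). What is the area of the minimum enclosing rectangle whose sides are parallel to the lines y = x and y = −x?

In coordinates u = x + y, v = x − y the rectangle is axis-aligned; the map (x,y)→(u,v) scales areas by 2.
u-values: -2, 14, 10, 6, 12, 3; range = 14 − (-2) = 16.
v-values: -6, 0, 10, -10, 4, -15; range = 10 − (-15) = 25.
Area = (16 × 25) / 2 = 200.

200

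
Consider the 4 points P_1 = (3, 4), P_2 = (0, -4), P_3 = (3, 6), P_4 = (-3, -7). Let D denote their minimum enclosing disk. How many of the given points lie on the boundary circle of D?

2

The minimum enclosing circle of a finite set is fixed by two of the points (as a diameter) or three (as a circumcircle).
The farthest pair is P_3–P_4 with squared distance 205. The circle on this segment as diameter has centre (0, -0.5) and r² = 205/4 = 51.25.
Check P_1: distance² to centre = 29.25 ≤ 51.25, so it lies inside.
All remaining points lie in this disk, and no smaller disk contains both endpoints, so this is the minimum enclosing circle.
The points at distance exactly r from the centre are P_3, P_4 — 2 points.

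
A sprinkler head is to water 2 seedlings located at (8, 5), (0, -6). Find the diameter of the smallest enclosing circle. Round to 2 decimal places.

13.60

The smallest circle enclosing two points has them as diameter endpoints.
Centre = midpoint = (4, -0.5); r² = |(8, 5)−(0, -6)|²/4 = 185/4 = 46.25.
Diameter = 2r = 2√(46.25) ≈ 13.60.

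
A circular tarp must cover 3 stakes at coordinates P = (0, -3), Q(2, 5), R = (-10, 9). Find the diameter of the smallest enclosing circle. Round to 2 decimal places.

15.62

Side lengths²: PQ² = 68, PR² = 244, QR² = 160.
Since PR² = 244 ≥ 160 + 68 = 228, the angle opposite PR is not acute, so the smallest enclosing circle has PR as diameter.
Centre = midpoint of PR = (-5, 3), r² = 244/4 = 61.
Diameter = 2r = 2√61 ≈ 15.62.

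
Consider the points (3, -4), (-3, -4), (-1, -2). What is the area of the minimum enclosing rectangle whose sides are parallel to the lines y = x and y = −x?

In coordinates u = x + y, v = x − y the rectangle is axis-aligned; the map (x,y)→(u,v) scales areas by 2.
u-values: -1, -7, -3; range = -1 − (-7) = 6.
v-values: 7, 1, 1; range = 7 − 1 = 6.
Area = (6 × 6) / 2 = 18.

18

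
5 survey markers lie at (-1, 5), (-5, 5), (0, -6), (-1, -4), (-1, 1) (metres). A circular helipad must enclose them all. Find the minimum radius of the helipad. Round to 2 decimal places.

A smallest enclosing disk is always determined by at most three of the input points on its boundary.
The farthest pair is (-5, 5)–(0, -6) with squared distance 146. The circle on this segment as diameter has centre (-2.5, -0.5) and r² = 146/4 = 36.5.
Check (-1, 5): distance² to centre = 32.5 ≤ 36.5, so it lies inside.
All remaining points lie in this disk, and no smaller disk contains both endpoints, so this is the minimum enclosing circle.
r = √(36.5) ≈ 6.04.

6.04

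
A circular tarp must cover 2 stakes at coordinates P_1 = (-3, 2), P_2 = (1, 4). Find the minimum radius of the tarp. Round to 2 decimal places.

The smallest circle enclosing two points has them as diameter endpoints.
Centre = midpoint = (-1, 3); r² = |P_1P_2|²/4 = 20/4 = 5.
r = √5 ≈ 2.24.

2.24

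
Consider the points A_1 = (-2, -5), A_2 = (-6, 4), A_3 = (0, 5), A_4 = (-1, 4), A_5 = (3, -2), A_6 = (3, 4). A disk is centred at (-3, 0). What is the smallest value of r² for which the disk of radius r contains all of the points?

The required radius is the distance from (-3, 0) to the farthest point.
Squared distances: 26, 25, 34, 20, 40, 52.
Maximum is 52, attained at A_6.

52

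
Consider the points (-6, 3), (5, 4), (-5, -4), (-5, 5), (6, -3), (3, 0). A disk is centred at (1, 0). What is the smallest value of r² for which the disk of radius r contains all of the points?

61

The required radius is the distance from (1, 0) to the farthest point.
Squared distances: 58, 32, 52, 61, 34, 4.
Maximum is 61, attained at (-5, 5).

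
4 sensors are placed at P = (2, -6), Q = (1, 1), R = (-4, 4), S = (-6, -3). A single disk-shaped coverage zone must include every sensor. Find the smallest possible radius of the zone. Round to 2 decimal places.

By Welzl's lemma the MEC is supported by two points (diametrically opposite) or three points (on a circumcircle).
The farthest pair is P–R with squared distance 136. The circle on this segment as diameter has centre (-1, -1) and r² = 136/4 = 34.
Check Q: distance² to centre = 8 ≤ 34, so it lies inside.
All remaining points lie in this disk, and no smaller disk contains both endpoints, so this is the minimum enclosing circle.
r = √34 ≈ 5.83.

5.83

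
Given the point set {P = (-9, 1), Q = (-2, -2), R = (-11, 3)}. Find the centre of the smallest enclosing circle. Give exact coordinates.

(-6.5, 0.5)

Side lengths²: PQ² = 58, PR² = 8, QR² = 106.
Since QR² = 106 ≥ 58 + 8 = 66, the angle opposite QR is not acute, so the smallest enclosing circle has QR as diameter.
Centre = midpoint of QR = (-6.5, 0.5), r² = 106/4 = 26.5.
Centre = (-6.5, 0.5).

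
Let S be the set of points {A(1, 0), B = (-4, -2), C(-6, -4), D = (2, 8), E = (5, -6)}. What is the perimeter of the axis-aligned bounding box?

50

Width = max x − min x = 5 − (-6) = 11.
Height = max y − min y = 8 − (-6) = 14.
Perimeter = 2(11 + 14) = 50.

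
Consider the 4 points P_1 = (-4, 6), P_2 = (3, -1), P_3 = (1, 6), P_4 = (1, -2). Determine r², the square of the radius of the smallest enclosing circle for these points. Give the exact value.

24.5

By Welzl's lemma the MEC is supported by two points (diametrically opposite) or three points (on a circumcircle).
The farthest pair is P_1–P_2 with squared distance 98. The circle on this segment as diameter has centre (-0.5, 2.5) and r² = 98/4 = 24.5.
Check P_3: distance² to centre = 14.5 ≤ 24.5, so it lies inside.
All remaining points lie in this disk, and no smaller disk contains both endpoints, so this is the minimum enclosing circle.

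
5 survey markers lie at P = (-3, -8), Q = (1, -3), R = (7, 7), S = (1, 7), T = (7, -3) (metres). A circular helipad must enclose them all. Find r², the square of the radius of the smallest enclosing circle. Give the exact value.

81.25

The farthest pair is P–R with squared distance 325. The circle on this segment as diameter has centre (2, -0.5) and r² = 325/4 = 81.25.
Check Q: distance² to centre = 7.25 ≤ 81.25, so it lies inside.
All remaining points lie in this disk, and no smaller disk contains both endpoints, so this is the minimum enclosing circle.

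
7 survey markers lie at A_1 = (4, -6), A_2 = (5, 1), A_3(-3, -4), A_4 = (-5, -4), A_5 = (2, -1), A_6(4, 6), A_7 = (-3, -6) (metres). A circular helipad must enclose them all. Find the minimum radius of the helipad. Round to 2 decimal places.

6.95

A smallest enclosing disk is always determined by at most three of the input points on its boundary.
The farthest pair is A_6–A_7 with squared distance 193. The circle on this segment as diameter has centre (0.5, 0) and r² = 193/4 = 48.25.
Check A_1: distance² to centre = 48.25 ≤ 48.25, so it lies inside.
All remaining points lie in this disk, and no smaller disk contains both endpoints, so this is the minimum enclosing circle.
r = √(48.25) ≈ 6.95.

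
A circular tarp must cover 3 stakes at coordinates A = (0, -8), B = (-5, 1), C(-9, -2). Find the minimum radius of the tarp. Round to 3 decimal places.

Side lengths²: AB² = 106, AC² = 117, BC² = 25.
Since AC² = 117 < 106 + 25 = 131, the triangle is acute, so the smallest enclosing circle is the circumcircle.
Circumcentre = (-139/34, -149/34), r² = 17225/578.
r = √(17225/578) ≈ 5.459.

5.459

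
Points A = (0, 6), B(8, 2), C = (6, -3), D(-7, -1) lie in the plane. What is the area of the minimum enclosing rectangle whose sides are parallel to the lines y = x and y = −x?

In coordinates u = x + y, v = x − y the rectangle is axis-aligned; the map (x,y)→(u,v) scales areas by 2.
u-values: 6, 10, 3, -8; range = 10 − (-8) = 18.
v-values: -6, 6, 9, -6; range = 9 − (-6) = 15.
Area = (18 × 15) / 2 = 135.

135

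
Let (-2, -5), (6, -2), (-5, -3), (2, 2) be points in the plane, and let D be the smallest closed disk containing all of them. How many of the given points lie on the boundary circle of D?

By Welzl's lemma the MEC is supported by two points (diametrically opposite) or three points (on a circumcircle).
The farthest pair is (6, -2)–(-5, -3) with squared distance 122. The circle on this segment as diameter has centre (0.5, -2.5) and r² = 122/4 = 30.5.
Check (-2, -5): distance² to centre = 12.5 ≤ 30.5, so it lies inside.
All remaining points lie in this disk, and no smaller disk contains both endpoints, so this is the minimum enclosing circle.
The points at distance exactly r from the centre are (6, -2), (-5, -3) — 2 points.

2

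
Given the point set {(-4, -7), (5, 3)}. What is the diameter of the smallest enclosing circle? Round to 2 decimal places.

The smallest circle enclosing two points has them as diameter endpoints.
Centre = midpoint = (0.5, -2); r² = |(-4, -7)−(5, 3)|²/4 = 181/4 = 45.25.
Diameter = 2r = 2√(45.25) ≈ 13.45.

13.45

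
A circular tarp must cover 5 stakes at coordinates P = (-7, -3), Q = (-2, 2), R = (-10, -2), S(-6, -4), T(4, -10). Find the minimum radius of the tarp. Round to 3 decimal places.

A smallest enclosing disk is always determined by at most three of the input points on its boundary.
The farthest pair is R–T with squared distance 260. The circle on this segment as diameter has centre (-3, -6) and r² = 260/4 = 65.
Check P: distance² to centre = 25 ≤ 65, so it lies inside.
All remaining points lie in this disk, and no smaller disk contains both endpoints, so this is the minimum enclosing circle.
r = √65 ≈ 8.062.

8.062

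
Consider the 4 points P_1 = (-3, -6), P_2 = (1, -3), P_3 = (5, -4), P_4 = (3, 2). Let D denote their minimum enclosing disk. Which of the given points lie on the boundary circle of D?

By Welzl's lemma the MEC is supported by two points (diametrically opposite) or three points (on a circumcircle).
The minimum enclosing circle is determined by three boundary points: P_1, P_3, P_4.
Their circumcentre is (4/13, -29/13) with r² = 4250/169.
The farthest remaining point P_2 is at distance² 181/169 ≤ 4250/169.
The points at distance exactly r from the centre are P_1, P_3, P_4 — 3 points.

P_1, P_3, P_4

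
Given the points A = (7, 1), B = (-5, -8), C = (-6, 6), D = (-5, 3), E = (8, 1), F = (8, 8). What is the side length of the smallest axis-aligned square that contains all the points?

16

The bounding box has width 14 and height 16.
An axis-aligned square enclosing the set must have side ≥ max(width, height).
So the minimum side is max(14, 16) = 16.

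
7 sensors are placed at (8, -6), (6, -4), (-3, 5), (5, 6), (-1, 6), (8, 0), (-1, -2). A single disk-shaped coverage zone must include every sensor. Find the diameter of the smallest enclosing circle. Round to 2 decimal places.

15.56

The farthest pair is (8, -6)–(-3, 5) with squared distance 242. The circle on this segment as diameter has centre (2.5, -0.5) and r² = 242/4 = 60.5.
Check (6, -4): distance² to centre = 24.5 ≤ 60.5, so it lies inside.
All remaining points lie in this disk, and no smaller disk contains both endpoints, so this is the minimum enclosing circle.
Diameter = 2r = 2√(60.5) ≈ 15.56.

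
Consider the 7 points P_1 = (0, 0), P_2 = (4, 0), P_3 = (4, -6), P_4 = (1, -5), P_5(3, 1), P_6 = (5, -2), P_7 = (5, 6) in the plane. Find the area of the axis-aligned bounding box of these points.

60

x ranges over [0, 5], width 5.
y ranges over [-6, 6], height 12.
Area = 5 × 12 = 60.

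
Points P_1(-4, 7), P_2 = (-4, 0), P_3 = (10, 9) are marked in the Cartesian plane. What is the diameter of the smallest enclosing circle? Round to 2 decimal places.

Side lengths²: P_1P_2² = 49, P_1P_3² = 200, P_2P_3² = 277.
Since P_2P_3² = 277 ≥ 200 + 49 = 249, the angle opposite P_2P_3 is not acute, so the smallest enclosing circle has P_2P_3 as diameter.
Centre = midpoint of P_2P_3 = (3, 4.5), r² = 277/4 = 69.25.
Diameter = 2r = 2√(69.25) ≈ 16.64.

16.64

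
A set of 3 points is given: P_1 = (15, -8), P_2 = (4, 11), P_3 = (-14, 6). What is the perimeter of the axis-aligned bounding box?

Width = max x − min x = 15 − (-14) = 29.
Height = max y − min y = 11 − (-8) = 19.
Perimeter = 2(29 + 19) = 96.

96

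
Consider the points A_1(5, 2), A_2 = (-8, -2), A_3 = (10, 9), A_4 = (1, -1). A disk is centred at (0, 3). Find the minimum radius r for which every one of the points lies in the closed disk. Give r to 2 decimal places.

11.66

The required radius is the distance from (0, 3) to the farthest point.
Squared distances: 26, 89, 136, 17.
Maximum is 136, attained at A_3.
r = √136 ≈ 11.66.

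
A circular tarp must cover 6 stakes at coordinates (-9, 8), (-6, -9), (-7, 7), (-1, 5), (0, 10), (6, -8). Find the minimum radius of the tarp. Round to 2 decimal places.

10.97

The farthest pair is (-9, 8)–(6, -8) with squared distance 481. The circle on this segment as diameter has centre (-1.5, 0) and r² = 481/4 = 120.25.
Check (-6, -9): distance² to centre = 101.25 ≤ 120.25, so it lies inside.
All remaining points lie in this disk, and no smaller disk contains both endpoints, so this is the minimum enclosing circle.
r = √(120.25) ≈ 10.97.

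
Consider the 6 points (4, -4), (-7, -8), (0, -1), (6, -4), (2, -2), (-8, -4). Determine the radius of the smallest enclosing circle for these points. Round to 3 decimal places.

By Welzl's lemma the MEC is supported by two points (diametrically opposite) or three points (on a circumcircle).
The minimum enclosing circle is determined by three boundary points: (-7, -8), (6, -4), (-8, -4).
Their circumcentre is (-1, -4.375) with r² = 49.140625.
The farthest remaining point (4, -4) is at distance² 25.140625 ≤ 49.140625.
r = √(49.140625) ≈ 7.010.

7.010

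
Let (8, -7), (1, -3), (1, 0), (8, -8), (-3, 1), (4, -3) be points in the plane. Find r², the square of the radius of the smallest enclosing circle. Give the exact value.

50.5

The farthest pair is (8, -8)–(-3, 1) with squared distance 202. The circle on this segment as diameter has centre (2.5, -3.5) and r² = 202/4 = 50.5.
Check (8, -7): distance² to centre = 42.5 ≤ 50.5, so it lies inside.
All remaining points lie in this disk, and no smaller disk contains both endpoints, so this is the minimum enclosing circle.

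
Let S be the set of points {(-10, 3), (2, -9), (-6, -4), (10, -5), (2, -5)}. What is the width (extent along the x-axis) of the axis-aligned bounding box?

20

max x = 10, min x = -10, so width = 20.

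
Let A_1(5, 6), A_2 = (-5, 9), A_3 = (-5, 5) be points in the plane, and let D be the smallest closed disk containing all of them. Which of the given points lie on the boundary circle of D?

A_1, A_2, A_3

Side lengths²: A_1A_2² = 109, A_1A_3² = 101, A_2A_3² = 16.
Since A_1A_2² = 109 < 101 + 16 = 117, the triangle is acute, so the smallest enclosing circle is the circumcircle.
Circumcentre = (-0.15, 7), r² = 27.5225.
The points at distance exactly r from the centre are A_1, A_2, A_3 — 3 points.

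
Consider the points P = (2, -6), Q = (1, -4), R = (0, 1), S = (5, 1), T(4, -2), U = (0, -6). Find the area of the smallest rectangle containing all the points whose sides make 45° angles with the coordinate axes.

54

In coordinates u = x + y, v = x − y the rectangle is axis-aligned; the map (x,y)→(u,v) scales areas by 2.
u-values: -4, -3, 1, 6, 2, -6; range = 6 − (-6) = 12.
v-values: 8, 5, -1, 4, 6, 6; range = 8 − (-1) = 9.
Area = (12 × 9) / 2 = 54.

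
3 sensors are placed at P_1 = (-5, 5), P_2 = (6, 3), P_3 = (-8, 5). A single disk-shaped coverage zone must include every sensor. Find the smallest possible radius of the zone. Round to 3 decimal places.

Side lengths²: P_1P_2² = 125, P_1P_3² = 9, P_2P_3² = 200.
Since P_2P_3² = 200 ≥ 125 + 9 = 134, the angle opposite P_2P_3 is not acute, so the smallest enclosing circle has P_2P_3 as diameter.
Centre = midpoint of P_2P_3 = (-1, 4), r² = 200/4 = 50.
r = √50 ≈ 7.071.

7.071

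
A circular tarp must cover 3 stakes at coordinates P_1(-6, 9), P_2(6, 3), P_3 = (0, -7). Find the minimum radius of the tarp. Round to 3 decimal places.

8.569

Side lengths²: P_1P_2² = 180, P_1P_3² = 292, P_2P_3² = 136.
Since P_1P_3² = 292 < 180 + 136 = 316, the triangle is acute, so the smallest enclosing circle is the circumcircle.
Circumcentre = (-31/13, 16/13), r² = 12410/169.
r = √(12410/169) ≈ 8.569.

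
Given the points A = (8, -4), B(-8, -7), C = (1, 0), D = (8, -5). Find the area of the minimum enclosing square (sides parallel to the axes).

256

The bounding box has width 16 and height 7.
An axis-aligned square enclosing the set must have side ≥ max(width, height).
So the minimum side is max(16, 7) = 16.
Area = 16² = 256.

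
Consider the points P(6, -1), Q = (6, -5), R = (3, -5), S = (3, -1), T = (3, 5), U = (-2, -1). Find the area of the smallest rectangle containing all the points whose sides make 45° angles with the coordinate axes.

In coordinates u = x + y, v = x − y the rectangle is axis-aligned; the map (x,y)→(u,v) scales areas by 2.
u-values: 5, 1, -2, 2, 8, -3; range = 8 − (-3) = 11.
v-values: 7, 11, 8, 4, -2, -1; range = 11 − (-2) = 13.
Area = (11 × 13) / 2 = 71.5.

71.5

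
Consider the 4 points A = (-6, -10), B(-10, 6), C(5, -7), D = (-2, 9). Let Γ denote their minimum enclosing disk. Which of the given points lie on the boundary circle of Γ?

A smallest enclosing disk is always determined by at most three of the input points on its boundary.
The minimum enclosing circle is determined by three boundary points: A, B, C.
Their circumcentre is (-124/47, -31/47) with r² = 217685/2209.
The farthest remaining point D is at distance² 207016/2209 ≤ 217685/2209.
The points at distance exactly r from the centre are A, B, C — 3 points.

A, B, C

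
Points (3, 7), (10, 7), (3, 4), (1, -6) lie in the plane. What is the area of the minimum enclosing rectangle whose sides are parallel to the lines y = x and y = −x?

In coordinates u = x + y, v = x − y the rectangle is axis-aligned; the map (x,y)→(u,v) scales areas by 2.
u-values: 10, 17, 7, -5; range = 17 − (-5) = 22.
v-values: -4, 3, -1, 7; range = 7 − (-4) = 11.
Area = (22 × 11) / 2 = 121.

121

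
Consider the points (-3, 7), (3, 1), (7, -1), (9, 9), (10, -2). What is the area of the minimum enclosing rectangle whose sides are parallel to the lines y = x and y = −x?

154

In coordinates u = x + y, v = x − y the rectangle is axis-aligned; the map (x,y)→(u,v) scales areas by 2.
u-values: 4, 4, 6, 18, 8; range = 18 − 4 = 14.
v-values: -10, 2, 8, 0, 12; range = 12 − (-10) = 22.
Area = (14 × 22) / 2 = 154.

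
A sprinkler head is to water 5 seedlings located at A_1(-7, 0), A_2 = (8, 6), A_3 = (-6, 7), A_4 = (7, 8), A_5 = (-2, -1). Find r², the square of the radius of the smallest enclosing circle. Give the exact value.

The minimum enclosing circle is determined by three boundary points: A_1, A_2, A_4.
Their circumcentre is (1/3, 41/12) with r² = 9425/144.
The farthest remaining point A_3 is at distance² 7625/144 ≤ 9425/144.

9425/144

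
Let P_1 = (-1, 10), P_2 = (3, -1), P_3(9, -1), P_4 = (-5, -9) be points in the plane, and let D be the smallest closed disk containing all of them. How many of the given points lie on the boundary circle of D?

A smallest enclosing disk is always determined by at most three of the input points on its boundary.
The minimum enclosing circle is determined by three boundary points: P_1, P_3, P_4.
Their circumcentre is (-8/9, 1/18) with r² = 32045/324.
The farthest remaining point P_2 is at distance² 5261/324 ≤ 32045/324.
The points at distance exactly r from the centre are P_1, P_3, P_4 — 3 points.

3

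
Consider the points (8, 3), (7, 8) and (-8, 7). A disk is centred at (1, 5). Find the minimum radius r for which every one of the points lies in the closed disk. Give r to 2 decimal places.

9.22

The required radius is the distance from (1, 5) to the farthest point.
Squared distances: 53, 45, 85.
Maximum is 85, attained at (-8, 7).
r = √85 ≈ 9.22.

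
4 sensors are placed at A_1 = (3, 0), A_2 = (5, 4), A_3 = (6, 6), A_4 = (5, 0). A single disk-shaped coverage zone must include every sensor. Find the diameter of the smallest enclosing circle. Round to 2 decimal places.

The minimum enclosing circle of a finite set is fixed by two of the points (as a diameter) or three (as a circumcircle).
The farthest pair is A_1–A_3 with squared distance 45. The circle on this segment as diameter has centre (4.5, 3) and r² = 45/4 = 11.25.
Check A_2: distance² to centre = 1.25 ≤ 11.25, so it lies inside.
All remaining points lie in this disk, and no smaller disk contains both endpoints, so this is the minimum enclosing circle.
Diameter = 2r = 2√(11.25) ≈ 6.71.

6.71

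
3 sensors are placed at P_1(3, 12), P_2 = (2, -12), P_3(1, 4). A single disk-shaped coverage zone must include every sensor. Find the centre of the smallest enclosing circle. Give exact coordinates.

Side lengths²: P_1P_2² = 577, P_1P_3² = 68, P_2P_3² = 257.
Since P_1P_2² = 577 ≥ 257 + 68 = 325, the angle opposite P_1P_2 is not acute, so the smallest enclosing circle has P_1P_2 as diameter.
Centre = midpoint of P_1P_2 = (2.5, 0), r² = 577/4 = 144.25.
Centre = (2.5, 0).

(2.5, 0)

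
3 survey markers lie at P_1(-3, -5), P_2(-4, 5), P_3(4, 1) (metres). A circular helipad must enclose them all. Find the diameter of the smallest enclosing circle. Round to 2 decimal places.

Side lengths²: P_1P_2² = 101, P_1P_3² = 85, P_2P_3² = 80.
Since P_1P_2² = 101 < 85 + 80 = 165, the triangle is acute, so the smallest enclosing circle is the circumcircle.
Circumcentre = (-53/38, 4/19), r² = 42925/1444.
Diameter = 2r = 2√(42925/1444) ≈ 10.90.

10.90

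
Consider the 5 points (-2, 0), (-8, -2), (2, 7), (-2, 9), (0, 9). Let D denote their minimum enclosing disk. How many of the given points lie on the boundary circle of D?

3

A smallest enclosing disk is always determined by at most three of the input points on its boundary.
The minimum enclosing circle is determined by three boundary points: (-8, -2), (2, 7), (0, 9).
Their circumcentre is (-141/38, 125/38) with r² = 33485/722.
The farthest remaining point (-2, 9) is at distance² 25657/722 ≤ 33485/722.
The points at distance exactly r from the centre are (-8, -2), (2, 7), (0, 9) — 3 points.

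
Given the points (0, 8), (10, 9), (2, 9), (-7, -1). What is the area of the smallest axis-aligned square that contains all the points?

The bounding box has width 17 and height 10.
An axis-aligned square enclosing the set must have side ≥ max(width, height).
So the minimum side is max(17, 10) = 17.
Area = 17² = 289.

289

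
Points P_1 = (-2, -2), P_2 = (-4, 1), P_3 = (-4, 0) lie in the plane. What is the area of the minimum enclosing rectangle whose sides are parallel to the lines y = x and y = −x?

In coordinates u = x + y, v = x − y the rectangle is axis-aligned; the map (x,y)→(u,v) scales areas by 2.
u-values: -4, -3, -4; range = -3 − (-4) = 1.
v-values: 0, -5, -4; range = 0 − (-5) = 5.
Area = (1 × 5) / 2 = 2.5.

2.5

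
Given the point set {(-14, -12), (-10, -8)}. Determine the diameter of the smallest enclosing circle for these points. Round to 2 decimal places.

The smallest circle enclosing two points has them as diameter endpoints.
Centre = midpoint = (-12, -10); r² = |(-14, -12)−(-10, -8)|²/4 = 32/4 = 8.
Diameter = 2r = 2√8 ≈ 5.66.

5.66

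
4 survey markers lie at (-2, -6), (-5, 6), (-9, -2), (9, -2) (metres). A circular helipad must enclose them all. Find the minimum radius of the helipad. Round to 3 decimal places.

The minimum enclosing circle of a finite set is fixed by two of the points (as a diameter) or three (as a circumcircle).
The minimum enclosing circle is determined by three boundary points: (-5, 6), (-9, -2), (9, -2).
Their circumcentre is (0, -1.5) with r² = 81.25.
The farthest remaining point (-2, -6) is at distance² 24.25 ≤ 81.25.
r = √(81.25) ≈ 9.014.

9.014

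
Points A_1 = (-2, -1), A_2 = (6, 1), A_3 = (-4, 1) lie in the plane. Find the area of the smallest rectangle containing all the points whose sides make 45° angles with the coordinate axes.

In coordinates u = x + y, v = x − y the rectangle is axis-aligned; the map (x,y)→(u,v) scales areas by 2.
u-values: -3, 7, -3; range = 7 − (-3) = 10.
v-values: -1, 5, -5; range = 5 − (-5) = 10.
Area = (10 × 10) / 2 = 50.

50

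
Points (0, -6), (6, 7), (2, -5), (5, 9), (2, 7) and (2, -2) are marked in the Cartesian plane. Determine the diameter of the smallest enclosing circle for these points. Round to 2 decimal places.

By Welzl's lemma the MEC is supported by two points (diametrically opposite) or three points (on a circumcircle).
The farthest pair is (0, -6)–(5, 9) with squared distance 250. The circle on this segment as diameter has centre (2.5, 1.5) and r² = 250/4 = 62.5.
Check (6, 7): distance² to centre = 42.5 ≤ 62.5, so it lies inside.
All remaining points lie in this disk, and no smaller disk contains both endpoints, so this is the minimum enclosing circle.
Diameter = 2r = 2√(62.5) ≈ 15.81.

15.81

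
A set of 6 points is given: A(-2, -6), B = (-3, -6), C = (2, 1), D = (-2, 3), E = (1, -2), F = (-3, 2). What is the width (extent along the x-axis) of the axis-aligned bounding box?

5

max x = 2, min x = -3, so width = 5.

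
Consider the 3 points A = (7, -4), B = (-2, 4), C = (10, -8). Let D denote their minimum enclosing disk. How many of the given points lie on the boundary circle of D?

Side lengths²: AB² = 145, AC² = 25, BC² = 288.
Since BC² = 288 ≥ 145 + 25 = 170, the angle opposite BC is not acute, so the smallest enclosing circle has BC as diameter.
Centre = midpoint of BC = (4, -2), r² = 288/4 = 72.
The points at distance exactly r from the centre are B, C — 2 points.

2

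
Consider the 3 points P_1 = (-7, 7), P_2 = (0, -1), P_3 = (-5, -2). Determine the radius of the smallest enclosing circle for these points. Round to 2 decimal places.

5.32

Side lengths²: P_1P_2² = 113, P_1P_3² = 85, P_2P_3² = 26.
Since P_1P_2² = 113 ≥ 85 + 26 = 111, the angle opposite P_1P_2 is not acute, so the smallest enclosing circle has P_1P_2 as diameter.
Centre = midpoint of P_1P_2 = (-3.5, 3), r² = 113/4 = 28.25.
r = √(28.25) ≈ 5.32.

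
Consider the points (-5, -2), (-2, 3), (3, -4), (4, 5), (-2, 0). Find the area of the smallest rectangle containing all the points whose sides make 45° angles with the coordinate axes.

96

In coordinates u = x + y, v = x − y the rectangle is axis-aligned; the map (x,y)→(u,v) scales areas by 2.
u-values: -7, 1, -1, 9, -2; range = 9 − (-7) = 16.
v-values: -3, -5, 7, -1, -2; range = 7 − (-5) = 12.
Area = (16 × 12) / 2 = 96.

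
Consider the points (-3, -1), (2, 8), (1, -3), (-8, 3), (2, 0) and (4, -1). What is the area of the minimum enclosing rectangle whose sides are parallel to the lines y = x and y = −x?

120

In coordinates u = x + y, v = x − y the rectangle is axis-aligned; the map (x,y)→(u,v) scales areas by 2.
u-values: -4, 10, -2, -5, 2, 3; range = 10 − (-5) = 15.
v-values: -2, -6, 4, -11, 2, 5; range = 5 − (-11) = 16.
Area = (15 × 16) / 2 = 120.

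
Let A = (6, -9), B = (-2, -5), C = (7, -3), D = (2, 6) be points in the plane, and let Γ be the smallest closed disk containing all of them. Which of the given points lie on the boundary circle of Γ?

By Welzl's lemma the MEC is supported by two points (diametrically opposite) or three points (on a circumcircle).
The farthest pair is A–D with squared distance 241. The circle on this segment as diameter has centre (4, -1.5) and r² = 241/4 = 60.25.
Check B: distance² to centre = 48.25 ≤ 60.25, so it lies inside.
All remaining points lie in this disk, and no smaller disk contains both endpoints, so this is the minimum enclosing circle.
The points at distance exactly r from the centre are A, D — 2 points.

A, D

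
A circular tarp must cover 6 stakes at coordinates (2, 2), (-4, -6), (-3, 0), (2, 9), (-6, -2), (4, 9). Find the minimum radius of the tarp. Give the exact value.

By Welzl's lemma the MEC is supported by two points (diametrically opposite) or three points (on a circumcircle).
The farthest pair is (-4, -6)–(4, 9) with squared distance 289. The circle on this segment as diameter has centre (0, 1.5) and r² = 289/4 = 72.25.
Check (2, 2): distance² to centre = 4.25 ≤ 72.25, so it lies inside.
All remaining points lie in this disk, and no smaller disk contains both endpoints, so this is the minimum enclosing circle.
r = √(72.25) = 8.5.

8.5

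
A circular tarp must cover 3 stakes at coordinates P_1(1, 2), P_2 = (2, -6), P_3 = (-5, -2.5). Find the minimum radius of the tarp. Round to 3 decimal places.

Side lengths²: P_1P_2² = 65, P_1P_3² = 56.25, P_2P_3² = 61.25.
Since P_1P_2² = 65 < 61.25 + 56.25 = 117.5, the triangle is acute, so the smallest enclosing circle is the circumcircle.
Circumcentre = (-0.5, -2.25), r² = 20.3125.
r = √(20.3125) ≈ 4.507.

4.507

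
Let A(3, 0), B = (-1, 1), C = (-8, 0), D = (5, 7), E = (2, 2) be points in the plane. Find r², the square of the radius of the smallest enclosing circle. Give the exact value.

54.5

The farthest pair is C–D with squared distance 218. The circle on this segment as diameter has centre (-1.5, 3.5) and r² = 218/4 = 54.5.
Check A: distance² to centre = 32.5 ≤ 54.5, so it lies inside.
All remaining points lie in this disk, and no smaller disk contains both endpoints, so this is the minimum enclosing circle.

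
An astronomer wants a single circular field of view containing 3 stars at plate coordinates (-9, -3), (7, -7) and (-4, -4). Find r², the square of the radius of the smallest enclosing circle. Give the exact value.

Call the three points A, B, C in the order given.
Side lengths²: AB² = 272, AC² = 26, BC² = 130.
Since AB² = 272 ≥ 130 + 26 = 156, the angle opposite AB is not acute, so the smallest enclosing circle has AB as diameter.
Centre = midpoint of AB = (-1, -5), r² = 272/4 = 68.

68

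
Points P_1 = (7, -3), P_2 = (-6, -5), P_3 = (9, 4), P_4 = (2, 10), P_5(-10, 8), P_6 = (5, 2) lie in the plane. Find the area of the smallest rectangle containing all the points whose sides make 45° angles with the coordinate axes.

336

In coordinates u = x + y, v = x − y the rectangle is axis-aligned; the map (x,y)→(u,v) scales areas by 2.
u-values: 4, -11, 13, 12, -2, 7; range = 13 − (-11) = 24.
v-values: 10, -1, 5, -8, -18, 3; range = 10 − (-18) = 28.
Area = (24 × 28) / 2 = 336.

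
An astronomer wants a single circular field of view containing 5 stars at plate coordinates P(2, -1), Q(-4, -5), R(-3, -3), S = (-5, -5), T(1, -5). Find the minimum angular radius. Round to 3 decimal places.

4.031

A smallest enclosing disk is always determined by at most three of the input points on its boundary.
The farthest pair is P–S with squared distance 65. The circle on this segment as diameter has centre (-1.5, -3) and r² = 65/4 = 16.25.
Check Q: distance² to centre = 10.25 ≤ 16.25, so it lies inside.
All remaining points lie in this disk, and no smaller disk contains both endpoints, so this is the minimum enclosing circle.
r = √(16.25) ≈ 4.031.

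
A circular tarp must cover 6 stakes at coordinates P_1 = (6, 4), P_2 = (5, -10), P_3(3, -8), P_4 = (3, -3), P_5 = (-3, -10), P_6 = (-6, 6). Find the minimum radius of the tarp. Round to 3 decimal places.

The farthest pair is P_2–P_6 with squared distance 377. The circle on this segment as diameter has centre (-0.5, -2) and r² = 377/4 = 94.25.
Check P_1: distance² to centre = 78.25 ≤ 94.25, so it lies inside.
All remaining points lie in this disk, and no smaller disk contains both endpoints, so this is the minimum enclosing circle.
r = √(94.25) ≈ 9.708.

9.708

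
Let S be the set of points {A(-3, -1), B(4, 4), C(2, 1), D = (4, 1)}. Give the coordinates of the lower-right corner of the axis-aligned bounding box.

(4, -1)

x-range [-3, 4], y-range [-1, 4].
The lower-right corner is (4, -1).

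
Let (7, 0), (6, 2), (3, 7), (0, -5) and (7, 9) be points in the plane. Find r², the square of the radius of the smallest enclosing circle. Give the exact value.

The minimum enclosing circle of a finite set is fixed by two of the points (as a diameter) or three (as a circumcircle).
The farthest pair is (0, -5)–(7, 9) with squared distance 245. The circle on this segment as diameter has centre (3.5, 2) and r² = 245/4 = 61.25.
Check (7, 0): distance² to centre = 16.25 ≤ 61.25, so it lies inside.
All remaining points lie in this disk, and no smaller disk contains both endpoints, so this is the minimum enclosing circle.

61.25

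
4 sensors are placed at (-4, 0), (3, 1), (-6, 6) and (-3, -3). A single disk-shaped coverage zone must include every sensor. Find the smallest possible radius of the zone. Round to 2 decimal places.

The minimum enclosing circle is determined by three boundary points: (3, 1), (-6, 6), (-3, -3).
Their circumcentre is (-24/11, 25/11) with r² = 3445/121.
The farthest remaining point (-4, 0) is at distance² 1025/121 ≤ 3445/121.
r = √(3445/121) ≈ 5.34.

5.34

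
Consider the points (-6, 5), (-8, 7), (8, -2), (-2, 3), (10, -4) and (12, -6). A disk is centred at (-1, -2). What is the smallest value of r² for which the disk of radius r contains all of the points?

The required radius is the distance from (-1, -2) to the farthest point.
Squared distances: 74, 130, 81, 26, 125, 185.
Maximum is 185, attained at (12, -6).

185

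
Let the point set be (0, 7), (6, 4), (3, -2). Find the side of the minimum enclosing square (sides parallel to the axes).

9

The bounding box has width 6 and height 9.
An axis-aligned square enclosing the set must have side ≥ max(width, height).
So the minimum side is max(6, 9) = 9.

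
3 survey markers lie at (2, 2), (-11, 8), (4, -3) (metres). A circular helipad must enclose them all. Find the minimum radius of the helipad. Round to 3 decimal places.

Call the three points A, B, C in the order given.
Side lengths²: AB² = 205, AC² = 29, BC² = 346.
Since BC² = 346 ≥ 205 + 29 = 234, the angle opposite BC is not acute, so the smallest enclosing circle has BC as diameter.
Centre = midpoint of BC = (-3.5, 2.5), r² = 346/4 = 86.5.
r = √(86.5) ≈ 9.301.

9.301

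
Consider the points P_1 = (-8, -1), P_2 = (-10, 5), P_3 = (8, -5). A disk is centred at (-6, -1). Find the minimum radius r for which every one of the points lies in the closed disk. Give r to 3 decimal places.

The required radius is the distance from (-6, -1) to the farthest point.
Squared distances: 4, 52, 212.
Maximum is 212, attained at P_3.
r = √212 ≈ 14.560.

14.560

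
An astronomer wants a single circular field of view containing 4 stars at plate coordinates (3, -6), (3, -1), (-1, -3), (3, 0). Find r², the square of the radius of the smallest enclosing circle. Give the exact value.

9.765625

The minimum enclosing circle is determined by three boundary points: (3, -6), (-1, -3), (3, 0).
Their circumcentre is (2.125, -3) with r² = 9.765625.
The farthest remaining point (3, -1) is at distance² 4.765625 ≤ 9.765625.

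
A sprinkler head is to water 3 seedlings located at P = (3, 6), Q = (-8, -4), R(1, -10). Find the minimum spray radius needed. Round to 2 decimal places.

Side lengths²: PQ² = 221, PR² = 260, QR² = 117.
Since PR² = 260 < 221 + 117 = 338, the triangle is acute, so the smallest enclosing circle is the circumcircle.
Circumcentre = (0, -1.75), r² = 69.0625.
r = √(69.0625) ≈ 8.31.

8.31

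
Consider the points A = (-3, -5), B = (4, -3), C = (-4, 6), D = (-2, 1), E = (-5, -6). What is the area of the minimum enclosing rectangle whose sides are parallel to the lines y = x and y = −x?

110.5

In coordinates u = x + y, v = x − y the rectangle is axis-aligned; the map (x,y)→(u,v) scales areas by 2.
u-values: -8, 1, 2, -1, -11; range = 2 − (-11) = 13.
v-values: 2, 7, -10, -3, 1; range = 7 − (-10) = 17.
Area = (13 × 17) / 2 = 110.5.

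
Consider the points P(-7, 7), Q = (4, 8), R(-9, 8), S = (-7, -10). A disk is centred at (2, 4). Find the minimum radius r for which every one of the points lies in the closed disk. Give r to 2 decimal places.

The required radius is the distance from (2, 4) to the farthest point.
Squared distances: 90, 20, 137, 277.
Maximum is 277, attained at S.
r = √277 ≈ 16.64.

16.64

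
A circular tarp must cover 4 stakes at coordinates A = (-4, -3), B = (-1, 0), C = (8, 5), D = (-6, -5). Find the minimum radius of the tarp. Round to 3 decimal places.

8.602

The farthest pair is C–D with squared distance 296. The circle on this segment as diameter has centre (1, 0) and r² = 296/4 = 74.
Check A: distance² to centre = 34 ≤ 74, so it lies inside.
All remaining points lie in this disk, and no smaller disk contains both endpoints, so this is the minimum enclosing circle.
r = √74 ≈ 8.602.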